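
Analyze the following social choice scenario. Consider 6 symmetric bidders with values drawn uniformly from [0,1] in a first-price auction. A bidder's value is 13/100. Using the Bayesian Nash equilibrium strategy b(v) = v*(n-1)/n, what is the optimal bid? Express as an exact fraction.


Step 1: The symmetric BNE bidding function is b(v) = v * (n-1) / n
Step 2: Substitute v = 13/100 and n = 6
Step 3: b = 13/100 * 5/6
Step 4: b = 13/120

13/120


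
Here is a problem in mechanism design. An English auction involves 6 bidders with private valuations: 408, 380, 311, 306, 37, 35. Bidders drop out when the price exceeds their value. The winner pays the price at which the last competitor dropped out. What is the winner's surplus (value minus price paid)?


Step 1: Identify the highest value: 408
Step 2: Identify the second-highest value: 380
Step 3: The final price = second-highest value = 380
Step 4: Surplus = 408 - 380 = 28

28


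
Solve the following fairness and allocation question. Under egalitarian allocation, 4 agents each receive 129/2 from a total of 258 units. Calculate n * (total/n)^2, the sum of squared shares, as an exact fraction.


Step 1: Each agent's share = 258/4 = 129/2
Step 2: Square of each share = (129/2)^2 = 16641/4
Step 3: Sum of squares = 4 * 16641/4 = 16641

16641


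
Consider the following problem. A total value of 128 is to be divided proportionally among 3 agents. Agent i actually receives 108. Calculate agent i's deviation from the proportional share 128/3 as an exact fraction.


Step 1: Proportional share = 128/3
Step 2: Agent's actual allocation = 108
Step 3: Excess = 108 - 128/3 = 196/3

196/3


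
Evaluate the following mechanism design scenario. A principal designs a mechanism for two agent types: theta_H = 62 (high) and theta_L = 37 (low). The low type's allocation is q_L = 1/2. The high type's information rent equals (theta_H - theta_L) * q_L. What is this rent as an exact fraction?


Step 1: theta_H - theta_L = 62 - 37 = 25
Step 2: Information rent = (theta_H - theta_L) * q_L
Step 3: = 25 * 1/2
Step 4: = 25/2

25/2


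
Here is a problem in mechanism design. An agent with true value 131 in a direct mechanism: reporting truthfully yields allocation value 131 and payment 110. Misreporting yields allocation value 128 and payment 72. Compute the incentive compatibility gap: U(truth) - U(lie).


Step 1: U(truth) = value - payment = 131 - 110 = 21
Step 2: U(lie) = allocation - payment = 128 - 72 = 56
Step 3: IC gap = 21 - 56 = -35

-35


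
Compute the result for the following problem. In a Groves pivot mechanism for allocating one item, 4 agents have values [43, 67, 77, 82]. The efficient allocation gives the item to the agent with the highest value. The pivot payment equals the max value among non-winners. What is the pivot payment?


Step 1: The efficient winner is agent 3 with value 82
Step 2: Other agents' values: [43, 67, 77]
Step 3: Pivot payment = max(others) = 77
Step 4: The winner pays 77

77


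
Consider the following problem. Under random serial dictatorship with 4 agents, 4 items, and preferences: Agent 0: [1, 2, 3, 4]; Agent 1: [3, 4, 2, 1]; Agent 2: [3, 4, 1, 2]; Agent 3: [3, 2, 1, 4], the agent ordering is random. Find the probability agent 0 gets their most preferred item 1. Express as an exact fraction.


Step 1: Agent 0 wants item 1
Step 2: There are 24 possible orderings of agents
Step 3: In 23 orderings, agent 0 gets item 1
Step 4: Probability = 23/24

23/24


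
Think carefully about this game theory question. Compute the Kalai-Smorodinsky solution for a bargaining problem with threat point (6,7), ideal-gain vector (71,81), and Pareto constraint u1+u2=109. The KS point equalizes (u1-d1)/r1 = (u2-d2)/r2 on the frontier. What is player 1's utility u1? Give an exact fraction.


Step 1: At the KS point, (u1-d1)/r1 = (u2-d2)/r2 = t and u1+u2 = 109
Step 2: u1 = d1 + r1*t and u2 = d2 + r2*t, so (d1 + r1*t) + (d2 + r2*t) = 109
Step 3: t = (109 - 6 - 7)/(71 + 81) = 96/152 = 12/19
Step 4: u1 = d1 + r1*t = 6 + 71 * 12/19 = 966/19
Step 5: (Check: u2 = d2 + r2*t = 1105/19; u1+u2 = 966/19 + 1105/19 = 109, on the frontier.)

966/19


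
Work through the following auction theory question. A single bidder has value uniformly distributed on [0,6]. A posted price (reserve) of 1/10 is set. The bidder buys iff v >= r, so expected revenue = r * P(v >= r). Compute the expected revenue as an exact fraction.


Step 1: Posted price r = 1/10, value support [0,6]
Step 2: P(v >= r) = (6 - 1/10)/6 = 59/60
Step 3: Expected revenue = r * P(v >= r) = 1/10 * 59/60
Step 4: Revenue = 59/600

59/600


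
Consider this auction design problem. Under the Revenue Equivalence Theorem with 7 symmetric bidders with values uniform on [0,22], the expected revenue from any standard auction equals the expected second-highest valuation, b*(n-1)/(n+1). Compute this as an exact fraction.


Step 1: By Revenue Equivalence, expected revenue = b*(n-1)/(n+1)
Step 2: Substituting n = 7, b = 22
Step 3: Revenue = 22*(7-1)/(7+1) = 22*6/8
Step 4: Revenue = 132/8 = 33/2

33/2


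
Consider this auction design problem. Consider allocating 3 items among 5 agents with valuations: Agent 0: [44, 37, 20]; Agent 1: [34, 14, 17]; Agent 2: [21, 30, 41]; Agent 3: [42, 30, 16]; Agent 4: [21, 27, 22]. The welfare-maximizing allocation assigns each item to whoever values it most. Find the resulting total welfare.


Step 1: For each item, find the maximum value among all agents.
Step 2: Item 0 -> Agent 0 (value 44)
Step 3: Item 1 -> Agent 0 (value 37)
Step 4: Item 2 -> Agent 2 (value 41)
Step 5: Total welfare = 44 + 37 + 41 = 122

122


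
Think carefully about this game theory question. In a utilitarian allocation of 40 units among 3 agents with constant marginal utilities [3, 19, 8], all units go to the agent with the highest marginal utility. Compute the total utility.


Step 1: The marginal utilities are [3, 19, 8]
Step 2: The highest marginal utility is 19
Step 3: All 40 units go to that agent
Step 4: Total utility = 19 * 40 = 760

760


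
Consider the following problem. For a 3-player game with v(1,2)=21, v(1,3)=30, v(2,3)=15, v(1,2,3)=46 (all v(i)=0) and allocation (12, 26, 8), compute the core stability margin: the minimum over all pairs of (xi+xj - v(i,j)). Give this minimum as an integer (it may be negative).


Step 1: Slack for coalition (1,2): x1+x2 - v12 = 38 - 21 = 17
Step 2: Slack for coalition (1,3): x1+x3 - v13 = 20 - 30 = -10
Step 3: Slack for coalition (2,3): x2+x3 - v23 = 34 - 15 = 19
Step 4: Minimum slack = min(17, -10, 19) = -10, attained by (1,3); coalition (1,3) can block (slack < 0), so the allocation is not in the core

-10


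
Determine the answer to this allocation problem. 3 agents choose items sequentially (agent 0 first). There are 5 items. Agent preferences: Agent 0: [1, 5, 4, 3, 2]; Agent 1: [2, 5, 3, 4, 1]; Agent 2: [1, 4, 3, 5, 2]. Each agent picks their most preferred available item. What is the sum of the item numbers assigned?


Step 1: Agent 0 picks item 1
Step 2: Agent 1 picks item 2
Step 3: Agent 2 picks item 4
Step 4: Sum = 1 + 2 + 4 = 7

7


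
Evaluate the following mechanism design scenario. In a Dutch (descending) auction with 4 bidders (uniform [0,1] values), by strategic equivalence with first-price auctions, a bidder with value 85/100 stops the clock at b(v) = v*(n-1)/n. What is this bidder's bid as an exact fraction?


Step 1: Dutch auctions are strategically equivalent to first-price auctions
Step 2: The equilibrium bid is b(v) = v*(n-1)/n
Step 3: b = 17/20 * 3/4
Step 4: b = 51/80

51/80


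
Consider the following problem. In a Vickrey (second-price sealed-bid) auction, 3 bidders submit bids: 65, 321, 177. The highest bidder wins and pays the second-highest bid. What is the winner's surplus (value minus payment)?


Step 1: Sort bids in descending order: 321, 177, 65
Step 2: The winning bid is the highest: 321
Step 3: The payment equals the second-highest bid: 177
Step 4: Surplus = winner's bid - payment = 321 - 177 = 144

144


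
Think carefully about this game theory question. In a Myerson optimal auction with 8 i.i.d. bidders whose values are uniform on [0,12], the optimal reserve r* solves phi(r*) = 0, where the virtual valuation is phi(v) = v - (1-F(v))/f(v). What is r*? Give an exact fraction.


Step 1: For U[0,12], F(v) = v/12 and f(v) = 1/12
Step 2: phi(v) = v - (1 - v/12)/(1/12) = v - (12 - v) = 2v - 12
Step 3: Set phi(r*) = 0: 2r* - 12 = 0
Step 4: r* = 12/2 = 6 (the number of bidders n = 8 does not enter)

6


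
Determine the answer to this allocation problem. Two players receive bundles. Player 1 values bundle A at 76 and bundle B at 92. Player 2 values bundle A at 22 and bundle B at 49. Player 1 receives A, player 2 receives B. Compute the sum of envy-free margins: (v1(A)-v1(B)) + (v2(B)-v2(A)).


Step 1: Player 1's margin = v1(A) - v1(B) = 76 - 92 = -16
Step 2: Player 2's margin = v2(B) - v2(A) = 49 - 22 = 27
Step 3: Total margin = -16 + 27 = 11

11


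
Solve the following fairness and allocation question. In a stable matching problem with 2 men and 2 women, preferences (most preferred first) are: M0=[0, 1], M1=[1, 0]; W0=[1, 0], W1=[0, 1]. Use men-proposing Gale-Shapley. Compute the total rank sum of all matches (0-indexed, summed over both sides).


Step 1: Run Gale-Shapley (men propose, women hold best offer):
  M0 proposes to W0; she accepts
  M1 proposes to W1; she accepts
Step 2: Final matching: W0-M0, W1-M1
Step 3: 0-indexed ranks (man's rank of his match, then woman's): 0 + 1 + 0 + 1
Step 4: Total rank sum = 2

2


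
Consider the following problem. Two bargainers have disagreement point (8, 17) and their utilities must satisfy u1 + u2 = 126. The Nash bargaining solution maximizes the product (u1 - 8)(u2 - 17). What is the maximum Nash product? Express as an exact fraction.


Step 1: The Nash solution splits surplus symmetrically above the disagreement point
Step 2: u1 = (total + d1 - d2)/2 = (126 + 8 - 17)/2 = 117/2
Step 3: u2 = (total - d1 + d2)/2 = (126 - 8 + 17)/2 = 135/2
Step 4: Nash product = (117/2 - 8) * (135/2 - 17)
Step 5: = 101/2 * 101/2 = 10201/4

10201/4


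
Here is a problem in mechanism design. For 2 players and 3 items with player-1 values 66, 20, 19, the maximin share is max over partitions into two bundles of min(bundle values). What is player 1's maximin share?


Step 1: Item values = 66, 20, 19
Step 2: Enumerate all 2-bundle partitions and take the smaller bundle:
  Partition 1: {66} vs {20,19} -> bundles 66, 39; min = 39
  Partition 2: {20} vs {66,19} -> bundles 20, 85; min = 20
  Partition 3: {19} vs {66,20} -> bundles 19, 86; min = 19
Step 3: MMS = max(39, 20, 19) = 39

39


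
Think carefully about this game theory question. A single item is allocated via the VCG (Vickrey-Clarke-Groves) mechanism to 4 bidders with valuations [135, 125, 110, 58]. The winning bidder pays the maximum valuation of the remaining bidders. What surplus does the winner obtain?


Step 1: The winner is the agent with the highest value: agent 0 with value 135
Step 2: Values of other agents: [125, 110, 58]
Step 3: VCG payment = max of others' values = 125
Step 4: Surplus = 135 - 125 = 10

10


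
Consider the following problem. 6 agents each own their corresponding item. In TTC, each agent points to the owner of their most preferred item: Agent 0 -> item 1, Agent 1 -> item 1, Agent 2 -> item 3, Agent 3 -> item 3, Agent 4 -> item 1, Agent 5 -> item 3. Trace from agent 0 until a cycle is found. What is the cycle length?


Step 1: Trace the pointer graph from agent 0: 0 -> 1 -> 1
Step 2: A cycle is detected when we revisit agent 1
Step 3: The cycle is: 1 -> 1
Step 4: Cycle length = 1

1


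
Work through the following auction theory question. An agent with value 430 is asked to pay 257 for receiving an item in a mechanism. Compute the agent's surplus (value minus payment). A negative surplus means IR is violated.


Step 1: Surplus = value - payment = 430 - 257 = 173
Step 2: IR is satisfied (surplus >= 0)

173


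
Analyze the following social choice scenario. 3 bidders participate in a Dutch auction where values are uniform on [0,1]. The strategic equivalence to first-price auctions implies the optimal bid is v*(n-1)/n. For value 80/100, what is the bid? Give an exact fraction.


Step 1: Dutch auctions are strategically equivalent to first-price auctions
Step 2: The equilibrium bid is b(v) = v*(n-1)/n
Step 3: b = 4/5 * 2/3
Step 4: b = 8/15

8/15


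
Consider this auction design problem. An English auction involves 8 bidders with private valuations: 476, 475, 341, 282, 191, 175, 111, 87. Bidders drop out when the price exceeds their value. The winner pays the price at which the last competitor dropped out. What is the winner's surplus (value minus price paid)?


Step 1: Identify the highest value: 476
Step 2: Identify the second-highest value: 475
Step 3: The final price = second-highest value = 475
Step 4: Surplus = 476 - 475 = 1

1


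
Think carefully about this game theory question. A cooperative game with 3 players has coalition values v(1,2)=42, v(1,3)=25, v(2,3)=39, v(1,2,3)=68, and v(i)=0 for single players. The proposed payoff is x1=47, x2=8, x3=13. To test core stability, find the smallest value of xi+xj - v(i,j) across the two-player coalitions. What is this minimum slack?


Step 1: Slack for coalition (1,2): x1+x2 - v12 = 55 - 42 = 13
Step 2: Slack for coalition (1,3): x1+x3 - v13 = 60 - 25 = 35
Step 3: Slack for coalition (2,3): x2+x3 - v23 = 21 - 39 = -18
Step 4: Minimum slack = min(13, 35, -18) = -18, attained by (2,3); coalition (2,3) can block (slack < 0), so the allocation is not in the core

-18


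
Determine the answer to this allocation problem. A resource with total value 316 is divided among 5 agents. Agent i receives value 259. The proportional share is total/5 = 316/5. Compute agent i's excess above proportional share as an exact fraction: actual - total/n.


Step 1: Proportional share = 316/5
Step 2: Agent's actual allocation = 259
Step 3: Excess = 259 - 316/5 = 979/5

979/5


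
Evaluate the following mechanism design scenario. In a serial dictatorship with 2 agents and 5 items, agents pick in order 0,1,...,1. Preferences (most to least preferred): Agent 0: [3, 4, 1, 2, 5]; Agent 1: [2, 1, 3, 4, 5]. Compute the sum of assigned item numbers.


Step 1: Agent 0 picks item 3
Step 2: Agent 1 picks item 2
Step 3: Sum = 3 + 2 = 5

5


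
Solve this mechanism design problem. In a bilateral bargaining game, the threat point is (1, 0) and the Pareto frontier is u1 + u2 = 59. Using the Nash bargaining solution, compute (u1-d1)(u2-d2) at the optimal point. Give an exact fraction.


Step 1: The Nash solution splits surplus symmetrically above the disagreement point
Step 2: u1 = (total + d1 - d2)/2 = (59 + 1 - 0)/2 = 30
Step 3: u2 = (total - d1 + d2)/2 = (59 - 1 + 0)/2 = 29
Step 4: Nash product = (30 - 1) * (29 - 0)
Step 5: = 29 * 29 = 841

841


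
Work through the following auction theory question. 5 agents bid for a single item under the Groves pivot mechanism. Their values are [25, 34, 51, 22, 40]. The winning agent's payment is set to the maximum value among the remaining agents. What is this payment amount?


Step 1: The efficient winner is agent 2 with value 51
Step 2: Other agents' values: [25, 34, 22, 40]
Step 3: Pivot payment = max(others) = 40
Step 4: The winner pays 40

40


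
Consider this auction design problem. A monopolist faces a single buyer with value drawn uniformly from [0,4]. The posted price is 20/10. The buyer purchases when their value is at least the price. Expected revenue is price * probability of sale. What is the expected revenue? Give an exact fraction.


Step 1: Posted price r = 2, value support [0,4]
Step 2: P(v >= r) = (4 - 2)/4 = 1/2
Step 3: Expected revenue = r * P(v >= r) = 2 * 1/2
Step 4: Revenue = 1

1


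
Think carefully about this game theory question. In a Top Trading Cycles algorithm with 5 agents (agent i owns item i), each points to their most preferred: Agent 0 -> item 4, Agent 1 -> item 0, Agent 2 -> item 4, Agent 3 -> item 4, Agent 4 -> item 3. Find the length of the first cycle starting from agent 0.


Step 1: Trace the pointer graph from agent 0: 0 -> 4 -> 3 -> 4
Step 2: A cycle is detected when we revisit agent 4
Step 3: The cycle is: 4 -> 3 -> 4
Step 4: Cycle length = 2

2


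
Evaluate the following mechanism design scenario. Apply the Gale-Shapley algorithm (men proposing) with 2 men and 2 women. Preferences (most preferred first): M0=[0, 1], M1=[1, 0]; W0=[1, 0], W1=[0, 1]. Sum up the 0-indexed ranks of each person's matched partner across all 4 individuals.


Step 1: Run Gale-Shapley (men propose, women hold best offer):
  M0 proposes to W0; she accepts
  M1 proposes to W1; she accepts
Step 2: Final matching: W0-M0, W1-M1
Step 3: 0-indexed ranks (man's rank of his match, then woman's): 0 + 1 + 0 + 1
Step 4: Total rank sum = 2

2


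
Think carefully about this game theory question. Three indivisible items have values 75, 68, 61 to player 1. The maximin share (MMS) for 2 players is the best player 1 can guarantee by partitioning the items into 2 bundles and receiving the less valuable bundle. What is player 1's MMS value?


Step 1: Item values = 75, 68, 61
Step 2: Enumerate all 2-bundle partitions and take the smaller bundle:
  Partition 1: {75} vs {68,61} -> bundles 75, 129; min = 75
  Partition 2: {68} vs {75,61} -> bundles 68, 136; min = 68
  Partition 3: {61} vs {75,68} -> bundles 61, 143; min = 61
Step 3: MMS = max(75, 68, 61) = 75

75


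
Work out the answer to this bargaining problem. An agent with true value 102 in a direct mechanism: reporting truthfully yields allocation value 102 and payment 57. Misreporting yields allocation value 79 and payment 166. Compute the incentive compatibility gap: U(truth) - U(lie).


Step 1: U(truth) = value - payment = 102 - 57 = 45
Step 2: U(lie) = allocation - payment = 79 - 166 = -87
Step 3: IC gap = 45 - (-87) = 132

132


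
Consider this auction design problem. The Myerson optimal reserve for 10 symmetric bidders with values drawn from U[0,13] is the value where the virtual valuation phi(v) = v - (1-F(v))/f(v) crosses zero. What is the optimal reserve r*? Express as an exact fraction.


Step 1: For U[0,13], F(v) = v/13 and f(v) = 1/13
Step 2: phi(v) = v - (1 - v/13)/(1/13) = v - (13 - v) = 2v - 13
Step 3: Set phi(r*) = 0: 2r* - 13 = 0
Step 4: r* = 13/2 (the number of bidders n = 10 does not enter)

13/2


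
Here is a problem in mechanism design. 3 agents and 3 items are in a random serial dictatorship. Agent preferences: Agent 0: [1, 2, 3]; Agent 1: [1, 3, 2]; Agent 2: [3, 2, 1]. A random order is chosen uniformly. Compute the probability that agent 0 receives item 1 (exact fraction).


Step 1: Agent 0 wants item 1
Step 2: There are 6 possible orderings of agents
Step 3: In 3 orderings, agent 0 gets item 1
Step 4: Probability = 3/6 = 1/2

1/2


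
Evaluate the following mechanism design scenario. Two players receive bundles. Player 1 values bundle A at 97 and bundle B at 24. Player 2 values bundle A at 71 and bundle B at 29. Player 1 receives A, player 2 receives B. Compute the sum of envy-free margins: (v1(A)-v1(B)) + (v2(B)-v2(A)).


Step 1: Player 1's margin = v1(A) - v1(B) = 97 - 24 = 73
Step 2: Player 2's margin = v2(B) - v2(A) = 29 - 71 = -42
Step 3: Total margin = 73 + -42 = 31

31


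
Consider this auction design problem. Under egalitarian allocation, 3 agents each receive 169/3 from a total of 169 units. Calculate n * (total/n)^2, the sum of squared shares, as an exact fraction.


Step 1: Each agent's share = 169/3
Step 2: Square of each share = (169/3)^2 = 28561/9
Step 3: Sum of squares = 3 * 28561/9 = 28561/3

28561/3


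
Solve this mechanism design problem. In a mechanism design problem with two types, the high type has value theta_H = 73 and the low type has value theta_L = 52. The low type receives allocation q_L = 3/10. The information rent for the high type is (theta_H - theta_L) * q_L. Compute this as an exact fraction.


Step 1: theta_H - theta_L = 73 - 52 = 21
Step 2: Information rent = (theta_H - theta_L) * q_L
Step 3: = 21 * 3/10
Step 4: = 63/10

63/10


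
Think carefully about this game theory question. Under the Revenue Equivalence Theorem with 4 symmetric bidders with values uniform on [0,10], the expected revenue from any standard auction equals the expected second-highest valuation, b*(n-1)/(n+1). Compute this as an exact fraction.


Step 1: By Revenue Equivalence, expected revenue = b*(n-1)/(n+1)
Step 2: Substituting n = 4, b = 10
Step 3: Revenue = 10*(4-1)/(4+1) = 10*3/5
Step 4: Revenue = 30/5 = 6

6


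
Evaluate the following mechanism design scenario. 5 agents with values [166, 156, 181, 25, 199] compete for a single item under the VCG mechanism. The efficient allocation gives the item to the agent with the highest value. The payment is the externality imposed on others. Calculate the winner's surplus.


Step 1: The winner is the agent with the highest value: agent 4 with value 199
Step 2: Values of other agents: [166, 156, 181, 25]
Step 3: VCG payment = max of others' values = 181
Step 4: Surplus = 199 - 181 = 18

18


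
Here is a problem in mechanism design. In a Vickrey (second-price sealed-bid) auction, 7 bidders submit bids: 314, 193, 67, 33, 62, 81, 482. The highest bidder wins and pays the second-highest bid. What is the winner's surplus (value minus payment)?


Step 1: Sort bids in descending order: 482, 314, 193, 81, 67, 62, 33
Step 2: The winning bid is the highest: 482
Step 3: The payment equals the second-highest bid: 314
Step 4: Surplus = winner's bid - payment = 482 - 314 = 168

168


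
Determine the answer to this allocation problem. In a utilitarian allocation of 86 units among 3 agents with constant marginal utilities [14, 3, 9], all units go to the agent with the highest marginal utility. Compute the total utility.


Step 1: The marginal utilities are [14, 3, 9]
Step 2: The highest marginal utility is 14
Step 3: All 86 units go to that agent
Step 4: Total utility = 14 * 86 = 1204

1204


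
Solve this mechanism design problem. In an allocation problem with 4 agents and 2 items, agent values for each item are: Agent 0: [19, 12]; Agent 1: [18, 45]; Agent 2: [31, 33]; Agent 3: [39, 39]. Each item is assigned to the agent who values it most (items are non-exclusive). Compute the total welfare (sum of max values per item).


Step 1: For each item, find the maximum value among all agents.
Step 2: Item 0 -> Agent 3 (value 39)
Step 3: Item 1 -> Agent 1 (value 45)
Step 4: Total welfare = 39 + 45 = 84

84


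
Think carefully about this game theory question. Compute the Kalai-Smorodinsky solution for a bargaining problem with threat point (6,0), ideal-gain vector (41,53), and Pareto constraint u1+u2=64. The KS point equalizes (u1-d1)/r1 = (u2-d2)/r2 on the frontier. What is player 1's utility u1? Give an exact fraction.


Step 1: At the KS point, (u1-d1)/r1 = (u2-d2)/r2 = t and u1+u2 = 64
Step 2: u1 = d1 + r1*t and u2 = d2 + r2*t, so (d1 + r1*t) + (d2 + r2*t) = 64
Step 3: t = (64 - 6 - 0)/(41 + 53) = 58/94 = 29/47
Step 4: u1 = d1 + r1*t = 6 + 41 * 29/47 = 1471/47
Step 5: (Check: u2 = d2 + r2*t = 1537/47; u1+u2 = 1471/47 + 1537/47 = 64, on the frontier.)

1471/47


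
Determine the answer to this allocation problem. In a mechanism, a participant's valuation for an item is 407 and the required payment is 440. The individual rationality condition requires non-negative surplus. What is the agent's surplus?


Step 1: Surplus = value - payment = 407 - 440 = -33
Step 2: IR is violated (surplus < 0)

-33


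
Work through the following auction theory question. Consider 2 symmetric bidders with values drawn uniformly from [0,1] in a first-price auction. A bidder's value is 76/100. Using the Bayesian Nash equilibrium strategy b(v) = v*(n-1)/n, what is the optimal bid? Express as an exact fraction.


Step 1: The symmetric BNE bidding function is b(v) = v * (n-1) / n
Step 2: Substitute v = 19/25 and n = 2
Step 3: b = 19/25 * 1/2
Step 4: b = 19/50

19/50


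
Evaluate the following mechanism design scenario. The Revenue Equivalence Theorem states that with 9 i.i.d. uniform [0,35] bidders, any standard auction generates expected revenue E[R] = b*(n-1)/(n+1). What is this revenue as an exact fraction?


Step 1: By Revenue Equivalence, expected revenue = b*(n-1)/(n+1)
Step 2: Substituting n = 9, b = 35
Step 3: Revenue = 35*(9-1)/(9+1) = 35*8/10
Step 4: Revenue = 280/10 = 28

28


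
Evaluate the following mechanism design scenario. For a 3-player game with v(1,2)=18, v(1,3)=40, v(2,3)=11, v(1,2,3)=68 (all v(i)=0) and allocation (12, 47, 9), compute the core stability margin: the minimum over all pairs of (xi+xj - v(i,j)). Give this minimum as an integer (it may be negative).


Step 1: Slack for coalition (1,2): x1+x2 - v12 = 59 - 18 = 41
Step 2: Slack for coalition (1,3): x1+x3 - v13 = 21 - 40 = -19
Step 3: Slack for coalition (2,3): x2+x3 - v23 = 56 - 11 = 45
Step 4: Minimum slack = min(41, -19, 45) = -19, attained by (1,3); coalition (1,3) can block (slack < 0), so the allocation is not in the core

-19


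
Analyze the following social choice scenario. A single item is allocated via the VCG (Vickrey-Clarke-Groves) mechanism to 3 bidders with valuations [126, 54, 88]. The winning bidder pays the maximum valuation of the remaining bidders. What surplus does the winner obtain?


Step 1: The winner is the agent with the highest value: agent 0 with value 126
Step 2: Values of other agents: [54, 88]
Step 3: VCG payment = max of others' values = 88
Step 4: Surplus = 126 - 88 = 38

38


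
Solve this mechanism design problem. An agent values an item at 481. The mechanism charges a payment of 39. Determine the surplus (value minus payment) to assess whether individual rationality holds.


Step 1: Surplus = value - payment = 481 - 39 = 442
Step 2: IR is satisfied (surplus >= 0)

442


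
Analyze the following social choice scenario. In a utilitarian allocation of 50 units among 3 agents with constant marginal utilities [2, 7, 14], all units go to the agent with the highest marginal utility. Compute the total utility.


Step 1: The marginal utilities are [2, 7, 14]
Step 2: The highest marginal utility is 14
Step 3: All 50 units go to that agent
Step 4: Total utility = 14 * 50 = 700

700


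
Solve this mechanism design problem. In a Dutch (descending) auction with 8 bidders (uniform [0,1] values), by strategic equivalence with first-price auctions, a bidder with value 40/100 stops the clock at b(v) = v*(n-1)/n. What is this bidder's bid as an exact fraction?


Step 1: Dutch auctions are strategically equivalent to first-price auctions
Step 2: The equilibrium bid is b(v) = v*(n-1)/n
Step 3: b = 2/5 * 7/8
Step 4: b = 7/20

7/20


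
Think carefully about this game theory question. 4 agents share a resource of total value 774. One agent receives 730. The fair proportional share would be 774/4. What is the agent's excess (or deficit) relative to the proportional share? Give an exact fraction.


Step 1: Proportional share = 774/4 = 387/2
Step 2: Agent's actual allocation = 730
Step 3: Excess = 730 - 387/2 = 1073/2

1073/2


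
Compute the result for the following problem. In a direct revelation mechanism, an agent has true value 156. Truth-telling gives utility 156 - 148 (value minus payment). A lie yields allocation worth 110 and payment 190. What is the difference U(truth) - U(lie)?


Step 1: U(truth) = value - payment = 156 - 148 = 8
Step 2: U(lie) = allocation - payment = 110 - 190 = -80
Step 3: IC gap = 8 - (-80) = 88

88


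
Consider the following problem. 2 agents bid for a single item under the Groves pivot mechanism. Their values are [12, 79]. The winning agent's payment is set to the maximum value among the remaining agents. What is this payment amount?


Step 1: The efficient winner is agent 1 with value 79
Step 2: Other agents' values: [12]
Step 3: Pivot payment = max(others) = 12
Step 4: The winner pays 12

12


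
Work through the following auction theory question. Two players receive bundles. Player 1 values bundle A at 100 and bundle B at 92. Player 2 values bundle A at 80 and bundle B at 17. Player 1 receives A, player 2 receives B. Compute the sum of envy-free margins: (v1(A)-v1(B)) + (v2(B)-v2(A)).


Step 1: Player 1's margin = v1(A) - v1(B) = 100 - 92 = 8
Step 2: Player 2's margin = v2(B) - v2(A) = 17 - 80 = -63
Step 3: Total margin = 8 + -63 = -55

-55


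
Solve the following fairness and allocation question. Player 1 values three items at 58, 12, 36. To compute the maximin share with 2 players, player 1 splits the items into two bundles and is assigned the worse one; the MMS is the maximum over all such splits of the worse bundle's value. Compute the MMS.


Step 1: Item values = 58, 12, 36
Step 2: Enumerate all 2-bundle partitions and take the smaller bundle:
  Partition 1: {58} vs {12,36} -> bundles 58, 48; min = 48
  Partition 2: {12} vs {58,36} -> bundles 12, 94; min = 12
  Partition 3: {36} vs {58,12} -> bundles 36, 70; min = 36
Step 3: MMS = max(48, 12, 36) = 48

48


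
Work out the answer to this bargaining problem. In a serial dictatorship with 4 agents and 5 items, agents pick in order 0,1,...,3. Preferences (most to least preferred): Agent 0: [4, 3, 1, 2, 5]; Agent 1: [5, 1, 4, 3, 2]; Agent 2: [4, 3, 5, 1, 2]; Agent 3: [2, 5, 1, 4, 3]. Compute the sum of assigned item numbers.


Step 1: Agent 0 picks item 4
Step 2: Agent 1 picks item 5
Step 3: Agent 2 picks item 3
Step 4: Agent 3 picks item 2
Step 5: Sum = 4 + 5 + 3 + 2 = 14

14


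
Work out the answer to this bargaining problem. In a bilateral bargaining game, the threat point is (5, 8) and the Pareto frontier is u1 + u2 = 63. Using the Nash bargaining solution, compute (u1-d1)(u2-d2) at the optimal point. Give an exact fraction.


Step 1: The Nash solution splits surplus symmetrically above the disagreement point
Step 2: u1 = (total + d1 - d2)/2 = (63 + 5 - 8)/2 = 30
Step 3: u2 = (total - d1 + d2)/2 = (63 - 5 + 8)/2 = 33
Step 4: Nash product = (30 - 5) * (33 - 8)
Step 5: = 25 * 25 = 625

625


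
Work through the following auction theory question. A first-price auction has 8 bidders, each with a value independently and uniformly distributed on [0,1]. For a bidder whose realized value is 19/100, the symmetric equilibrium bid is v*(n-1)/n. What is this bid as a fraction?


Step 1: The symmetric BNE bidding function is b(v) = v * (n-1) / n
Step 2: Substitute v = 19/100 and n = 8
Step 3: b = 19/100 * 7/8
Step 4: b = 133/800

133/800


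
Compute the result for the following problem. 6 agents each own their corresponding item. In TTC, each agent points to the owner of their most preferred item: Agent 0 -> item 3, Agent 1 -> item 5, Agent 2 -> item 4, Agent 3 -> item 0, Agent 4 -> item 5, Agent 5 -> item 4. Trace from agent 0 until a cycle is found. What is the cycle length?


Step 1: Trace the pointer graph from agent 0: 0 -> 3 -> 0
Step 2: A cycle is detected when we revisit agent 0
Step 3: The cycle is: 0 -> 3 -> 0
Step 4: Cycle length = 2

2


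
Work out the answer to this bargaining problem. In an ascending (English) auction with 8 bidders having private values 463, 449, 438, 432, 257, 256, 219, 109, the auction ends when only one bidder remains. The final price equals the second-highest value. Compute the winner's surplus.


Step 1: Identify the highest value: 463
Step 2: Identify the second-highest value: 449
Step 3: The final price = second-highest value = 449
Step 4: Surplus = 463 - 449 = 14

14


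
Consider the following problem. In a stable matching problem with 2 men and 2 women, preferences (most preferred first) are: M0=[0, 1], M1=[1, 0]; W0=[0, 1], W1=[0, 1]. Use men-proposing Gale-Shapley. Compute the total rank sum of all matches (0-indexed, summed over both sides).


Step 1: Run Gale-Shapley (men propose, women hold best offer):
  M0 proposes to W0; she accepts
  M1 proposes to W1; she accepts
Step 2: Final matching: W0-M0, W1-M1
Step 3: 0-indexed ranks (man's rank of his match, then woman's): 0 + 0 + 0 + 1
Step 4: Total rank sum = 1

1


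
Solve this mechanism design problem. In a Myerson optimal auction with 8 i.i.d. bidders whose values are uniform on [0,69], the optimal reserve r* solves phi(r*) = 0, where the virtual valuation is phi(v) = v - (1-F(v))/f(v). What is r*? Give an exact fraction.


Step 1: For U[0,69], F(v) = v/69 and f(v) = 1/69
Step 2: phi(v) = v - (1 - v/69)/(1/69) = v - (69 - v) = 2v - 69
Step 3: Set phi(r*) = 0: 2r* - 69 = 0
Step 4: r* = 69/2 (the number of bidders n = 8 does not enter)

69/2


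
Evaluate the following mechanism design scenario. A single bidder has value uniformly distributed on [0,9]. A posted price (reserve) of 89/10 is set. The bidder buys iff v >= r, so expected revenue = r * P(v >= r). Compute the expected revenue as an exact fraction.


Step 1: Posted price r = 89/10, value support [0,9]
Step 2: P(v >= r) = (9 - 89/10)/9 = 1/90
Step 3: Expected revenue = r * P(v >= r) = 89/10 * 1/90
Step 4: Revenue = 89/900

89/900


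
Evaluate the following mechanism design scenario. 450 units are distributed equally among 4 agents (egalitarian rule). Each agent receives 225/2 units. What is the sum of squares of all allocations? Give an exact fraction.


Step 1: Each agent's share = 450/4 = 225/2
Step 2: Square of each share = (225/2)^2 = 50625/4
Step 3: Sum of squares = 4 * 50625/4 = 50625

50625


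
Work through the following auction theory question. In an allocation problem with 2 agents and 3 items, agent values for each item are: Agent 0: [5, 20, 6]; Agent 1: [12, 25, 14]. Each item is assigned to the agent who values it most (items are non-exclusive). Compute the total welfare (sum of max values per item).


Step 1: For each item, find the maximum value among all agents.
Step 2: Item 0 -> Agent 1 (value 12)
Step 3: Item 1 -> Agent 1 (value 25)
Step 4: Item 2 -> Agent 1 (value 14)
Step 5: Total welfare = 12 + 25 + 14 = 51

51


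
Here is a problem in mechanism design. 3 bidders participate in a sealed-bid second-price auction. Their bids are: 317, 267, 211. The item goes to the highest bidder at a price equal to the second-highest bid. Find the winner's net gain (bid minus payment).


Step 1: Sort bids in descending order: 317, 267, 211
Step 2: The winning bid is the highest: 317
Step 3: The payment equals the second-highest bid: 267
Step 4: Surplus = winner's bid - payment = 317 - 267 = 50

50


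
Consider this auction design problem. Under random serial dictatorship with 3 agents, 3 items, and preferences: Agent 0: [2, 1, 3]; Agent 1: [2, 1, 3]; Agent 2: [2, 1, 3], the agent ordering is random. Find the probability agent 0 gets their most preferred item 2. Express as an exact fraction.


Step 1: Agent 0 wants item 2
Step 2: There are 6 possible orderings of agents
Step 3: In 2 orderings, agent 0 gets item 2
Step 4: Probability = 2/6 = 1/3

1/3


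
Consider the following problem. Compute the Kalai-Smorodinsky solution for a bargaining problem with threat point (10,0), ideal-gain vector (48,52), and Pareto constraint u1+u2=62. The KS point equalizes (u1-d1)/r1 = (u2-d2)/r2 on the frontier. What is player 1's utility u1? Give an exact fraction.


Step 1: At the KS point, (u1-d1)/r1 = (u2-d2)/r2 = t and u1+u2 = 62
Step 2: u1 = d1 + r1*t and u2 = d2 + r2*t, so (d1 + r1*t) + (d2 + r2*t) = 62
Step 3: t = (62 - 10 - 0)/(48 + 52) = 52/100 = 13/25
Step 4: u1 = d1 + r1*t = 10 + 48 * 13/25 = 874/25
Step 5: (Check: u2 = d2 + r2*t = 676/25; u1+u2 = 874/25 + 676/25 = 62, on the frontier.)

874/25


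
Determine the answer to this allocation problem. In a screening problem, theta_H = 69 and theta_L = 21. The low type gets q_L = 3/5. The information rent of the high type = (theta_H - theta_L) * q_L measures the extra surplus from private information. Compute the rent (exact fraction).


Step 1: theta_H - theta_L = 69 - 21 = 48
Step 2: Information rent = (theta_H - theta_L) * q_L
Step 3: = 48 * 3/5
Step 4: = 144/5

144/5


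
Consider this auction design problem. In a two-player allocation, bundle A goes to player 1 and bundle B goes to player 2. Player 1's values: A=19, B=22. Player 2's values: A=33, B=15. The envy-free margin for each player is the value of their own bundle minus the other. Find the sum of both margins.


Step 1: Player 1's margin = v1(A) - v1(B) = 19 - 22 = -3
Step 2: Player 2's margin = v2(B) - v2(A) = 15 - 33 = -18
Step 3: Total margin = -3 + -18 = -21

-21


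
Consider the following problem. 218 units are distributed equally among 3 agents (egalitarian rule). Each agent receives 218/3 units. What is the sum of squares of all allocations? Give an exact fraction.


Step 1: Each agent's share = 218/3
Step 2: Square of each share = (218/3)^2 = 47524/9
Step 3: Sum of squares = 3 * 47524/9 = 47524/3

47524/3


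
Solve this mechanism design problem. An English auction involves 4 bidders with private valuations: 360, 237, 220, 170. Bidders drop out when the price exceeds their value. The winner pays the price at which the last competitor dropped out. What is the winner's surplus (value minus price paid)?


Step 1: Identify the highest value: 360
Step 2: Identify the second-highest value: 237
Step 3: The final price = second-highest value = 237
Step 4: Surplus = 360 - 237 = 123

123


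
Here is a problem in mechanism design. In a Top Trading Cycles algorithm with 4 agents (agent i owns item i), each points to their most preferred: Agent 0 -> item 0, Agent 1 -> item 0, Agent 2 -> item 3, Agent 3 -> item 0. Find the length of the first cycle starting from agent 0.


Step 1: Trace the pointer graph from agent 0: 0 -> 0
Step 2: A cycle is detected when we revisit agent 0
Step 3: The cycle is: 0 -> 0
Step 4: Cycle length = 1

1


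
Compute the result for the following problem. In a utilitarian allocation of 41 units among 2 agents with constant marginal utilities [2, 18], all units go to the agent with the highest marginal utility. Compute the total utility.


Step 1: The marginal utilities are [2, 18]
Step 2: The highest marginal utility is 18
Step 3: All 41 units go to that agent
Step 4: Total utility = 18 * 41 = 738

738


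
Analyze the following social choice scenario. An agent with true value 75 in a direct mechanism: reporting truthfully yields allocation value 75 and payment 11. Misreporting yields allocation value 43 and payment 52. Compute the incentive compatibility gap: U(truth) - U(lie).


Step 1: U(truth) = value - payment = 75 - 11 = 64
Step 2: U(lie) = allocation - payment = 43 - 52 = -9
Step 3: IC gap = 64 - (-9) = 73

73


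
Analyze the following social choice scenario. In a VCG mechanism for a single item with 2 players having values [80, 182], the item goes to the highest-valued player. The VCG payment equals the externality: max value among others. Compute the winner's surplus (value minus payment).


Step 1: The winner is the agent with the highest value: agent 1 with value 182
Step 2: Values of other agents: [80]
Step 3: VCG payment = max of others' values = 80
Step 4: Surplus = 182 - 80 = 102

102


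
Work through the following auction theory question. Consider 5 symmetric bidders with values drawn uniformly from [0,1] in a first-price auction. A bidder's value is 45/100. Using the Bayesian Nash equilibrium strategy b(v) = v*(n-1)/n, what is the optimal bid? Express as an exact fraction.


Step 1: The symmetric BNE bidding function is b(v) = v * (n-1) / n
Step 2: Substitute v = 9/20 and n = 5
Step 3: b = 9/20 * 4/5
Step 4: b = 9/25

9/25


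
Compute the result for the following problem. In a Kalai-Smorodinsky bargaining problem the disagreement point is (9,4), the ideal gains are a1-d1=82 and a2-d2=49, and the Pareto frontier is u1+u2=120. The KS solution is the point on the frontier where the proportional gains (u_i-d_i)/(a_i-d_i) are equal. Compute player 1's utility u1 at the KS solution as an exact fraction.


Step 1: At the KS point, (u1-d1)/r1 = (u2-d2)/r2 = t and u1+u2 = 120
Step 2: u1 = d1 + r1*t and u2 = d2 + r2*t, so (d1 + r1*t) + (d2 + r2*t) = 120
Step 3: t = (120 - 9 - 4)/(82 + 49) = 107/131
Step 4: u1 = d1 + r1*t = 9 + 82 * 107/131 = 9953/131
Step 5: (Check: u2 = d2 + r2*t = 5767/131; u1+u2 = 9953/131 + 5767/131 = 120, on the frontier.)

9953/131
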